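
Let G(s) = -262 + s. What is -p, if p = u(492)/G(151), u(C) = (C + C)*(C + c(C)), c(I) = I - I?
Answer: 161376/37 ≈ 4361.5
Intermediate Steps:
c(I) = 0
u(C) = 2*C² (u(C) = (C + C)*(C + 0) = (2*C)*C = 2*C²)
p = -161376/37 (p = (2*492²)/(-262 + 151) = (2*242064)/(-111) = 484128*(-1/111) = -161376/37 ≈ -4361.5)
-p = -1*(-161376/37) = 161376/37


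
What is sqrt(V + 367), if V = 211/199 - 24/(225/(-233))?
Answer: 2*sqrt(875237223)/2985 ≈ 19.822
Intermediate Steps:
V = 386761/14925 (V = 211*(1/199) - 24/(225*(-1/233)) = 211/199 - 24/(-225/233) = 211/199 - 24*(-233/225) = 211/199 + 1864/75 = 386761/14925 ≈ 25.914)
sqrt(V + 367) = sqrt(386761/14925 + 367) = sqrt(5864236/14925) = 2*sqrt(875237223)/2985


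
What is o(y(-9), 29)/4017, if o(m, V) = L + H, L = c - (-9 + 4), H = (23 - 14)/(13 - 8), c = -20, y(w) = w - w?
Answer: -22/6695 ≈ -0.0032860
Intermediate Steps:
y(w) = 0
H = 9/5 ≈ 1.8000
L = -15 (L = -20 - (-9 + 4) = -20 - 1*(-5) = -20 + 5 = -15)
o(m, V) = -66/5 (o(m, V) = -15 + 9/5 = -66/5)
o(y(-9), 29)/4017 = -66/5/4017 = -66/5*1/4017 = -22/6695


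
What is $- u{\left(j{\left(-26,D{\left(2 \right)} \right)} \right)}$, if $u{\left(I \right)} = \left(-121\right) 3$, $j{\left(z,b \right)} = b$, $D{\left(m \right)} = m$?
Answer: $363$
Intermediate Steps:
$u{\left(I \right)} = -363$
$- u{\left(j{\left(-26,D{\left(2 \right)} \right)} \right)} = \left(-1\right) \left(-363\right) = 363$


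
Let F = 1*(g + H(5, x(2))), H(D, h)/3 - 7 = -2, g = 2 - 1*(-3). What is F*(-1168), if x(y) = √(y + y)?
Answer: -23360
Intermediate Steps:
g = 5 (g = 2 + 3 = 5)
x(y) = √2*√y (x(y) = √(2*y) = √2*√y)
H(D, h) = 15 (H(D, h) = 21 + 3*(-2) = 21 - 6 = 15)
F = 20 (F = 1*(5 + 15) = 1*20 = 20)
F*(-1168) = 20*(-1168) = -23360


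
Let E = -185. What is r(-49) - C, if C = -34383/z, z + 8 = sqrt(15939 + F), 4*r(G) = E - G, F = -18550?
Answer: -366014/2675 - 34383*I*sqrt(2611)/2675 ≈ -136.83 - 656.79*I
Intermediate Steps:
r(G) = -185/4 - G/4 (r(G) = (-185 - G)/4 = -185/4 - G/4)
z = -8 + I*sqrt(2611) (z = -8 + sqrt(15939 - 18550) = -8 + sqrt(-2611) = -8 + I*sqrt(2611) ≈ -8.0 + 51.098*I)
C = -34383/(-8 + I*sqrt(2611)) ≈ 102.83 + 656.79*I
r(-49) - C = (-185/4 - 1/4*(-49)) - (275064/2675 + 34383*I*sqrt(2611)/2675) = (-185/4 + 49/4) + (-275064/2675 - 34383*I*sqrt(2611)/2675) = -34 + (-275064/2675 - 34383*I*sqrt(2611)/2675) = -366014/2675 - 34383*I*sqrt(2611)/2675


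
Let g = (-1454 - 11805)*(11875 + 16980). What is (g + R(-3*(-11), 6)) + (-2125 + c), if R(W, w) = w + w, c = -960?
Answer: -382591518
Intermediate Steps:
R(W, w) = 2*w
g = -382588445 (g = -13259*28855 = -382588445)
(g + R(-3*(-11), 6)) + (-2125 + c) = (-382588445 + 2*6) + (-2125 - 960) = (-382588445 + 12) - 3085 = -382588433 - 3085 = -382591518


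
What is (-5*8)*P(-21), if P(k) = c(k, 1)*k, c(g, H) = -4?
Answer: -3360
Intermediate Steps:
P(k) = -4*k
(-5*8)*P(-21) = (-5*8)*(-4*(-21)) = -40*84 = -3360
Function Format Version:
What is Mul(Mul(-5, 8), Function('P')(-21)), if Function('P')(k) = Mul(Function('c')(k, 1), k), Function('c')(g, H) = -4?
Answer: -3360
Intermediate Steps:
Function('P')(k) = Mul(-4, k)
Mul(Mul(-5, 8), Function('P')(-21)) = Mul(Mul(-5, 8), Mul(-4, -21)) = Mul(-40, 84) = -3360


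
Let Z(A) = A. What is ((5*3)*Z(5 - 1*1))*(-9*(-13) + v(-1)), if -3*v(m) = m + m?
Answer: 7060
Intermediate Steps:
v(m) = -2*m/3 (v(m) = -(m + m)/3 = -2*m/3)
((5*3)*Z(5 - 1*1))*(-9*(-13) + v(-1)) = ((5*3)*(5 - 1*1))*(-9*(-13) - ⅔*(-1)) = (15*(5 - 1))*(117 + ⅔) = (15*4)*(353/3) = 60*(353/3) = 7060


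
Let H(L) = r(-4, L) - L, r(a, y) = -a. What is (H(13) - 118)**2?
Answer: 16129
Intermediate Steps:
H(L) = 4 - L (H(L) = -1*(-4) - L = 4 - L)
(H(13) - 118)**2 = ((4 - 1*13) - 118)**2 = ((4 - 13) - 118)**2 = (-9 - 118)**2 = (-127)**2 = 16129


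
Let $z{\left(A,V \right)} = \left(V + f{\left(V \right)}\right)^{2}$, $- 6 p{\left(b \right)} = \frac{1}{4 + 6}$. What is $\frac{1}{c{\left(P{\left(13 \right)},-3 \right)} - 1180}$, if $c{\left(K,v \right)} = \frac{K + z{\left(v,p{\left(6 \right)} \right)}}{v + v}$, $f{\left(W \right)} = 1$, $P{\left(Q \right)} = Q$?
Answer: $- \frac{21600}{25538281} \approx -0.00084579$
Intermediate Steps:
$p{\left(b \right)} = - \frac{1}{60}$ ($p{\left(b \right)} = - \frac{1}{6 \left(4 + 6\right)} = - \frac{1}{6 \cdot 10} = \left(- \frac{1}{6}\right) \frac{1}{10} = - \frac{1}{60}$)
$z{\left(A,V \right)} = \left(1 + V\right)^{2}$ ($z{\left(A,V \right)} = \left(V + 1\right)^{2} = \left(1 + V\right)^{2}$)
$c{\left(K,v \right)} = \frac{\frac{3481}{3600} + K}{2 v}$ ($c{\left(K,v \right)} = \frac{K + \left(1 - \frac{1}{60}\right)^{2}}{v + v} = \frac{K + \left(\frac{59}{60}\right)^{2}}{2 v} = \left(K + \frac{3481}{3600}\right) \frac{1}{2 v} = \left(\frac{3481}{3600} + K\right) \frac{1}{2 v} = \frac{\frac{3481}{3600} + K}{2 v}$)
$\frac{1}{c{\left(P{\left(13 \right)},-3 \right)} - 1180} = \frac{1}{\frac{3481 + 3600 \cdot 13}{7200 \left(-3\right)} - 1180} = \frac{1}{\frac{1}{7200} \left(- \frac{1}{3}\right) \left(3481 + 46800\right) - 1180} = \frac{1}{\frac{1}{7200} \left(- \frac{1}{3}\right) 50281 - 1180} = \frac{1}{- \frac{50281}{21600} - 1180} = \frac{1}{- \frac{25538281}{21600}} = - \frac{21600}{25538281}$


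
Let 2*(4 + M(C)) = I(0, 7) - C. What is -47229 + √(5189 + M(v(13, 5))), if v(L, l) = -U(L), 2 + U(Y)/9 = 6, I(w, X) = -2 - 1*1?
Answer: -47229 + √20806/2 ≈ -47157.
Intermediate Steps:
I(w, X) = -3 (I(w, X) = -2 - 1 = -3)
U(Y) = 36 (U(Y) = -18 + 9*6 = -18 + 54 = 36)
v(L, l) = -36 (v(L, l) = -1*36 = -36)
M(C) = -11/2 - C/2 (M(C) = -4 + (-3 - C)/2 = -4 + (-3/2 - C/2) = -11/2 - C/2)
-47229 + √(5189 + M(v(13, 5))) = -47229 + √(5189 + (-11/2 - ½*(-36))) = -47229 + √(5189 + (-11/2 + 18)) = -47229 + √(5189 + 25/2) = -47229 + √(10403/2) = -47229 + √20806/2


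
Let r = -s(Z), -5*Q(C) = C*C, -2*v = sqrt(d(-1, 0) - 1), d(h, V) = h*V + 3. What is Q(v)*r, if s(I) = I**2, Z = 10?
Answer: 10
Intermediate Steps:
d(h, V) = 3 + V*h (d(h, V) = V*h + 3 = 3 + V*h)
v = -sqrt(2)/2 (v = -sqrt((3 + 0*(-1)) - 1)/2 = -sqrt((3 + 0) - 1)/2 = -sqrt(3 - 1)/2 = -sqrt(2)/2 ≈ -0.70711)
Q(C) = -C**2/5 (Q(C) = -C*C/5 = -C**2/5)
r = -100 (r = -1*10**2 = -1*100 = -100)
Q(v)*r = -(-sqrt(2)/2)**2/5*(-100) = -1/5*1/2*(-100) = -1/10*(-100) = 10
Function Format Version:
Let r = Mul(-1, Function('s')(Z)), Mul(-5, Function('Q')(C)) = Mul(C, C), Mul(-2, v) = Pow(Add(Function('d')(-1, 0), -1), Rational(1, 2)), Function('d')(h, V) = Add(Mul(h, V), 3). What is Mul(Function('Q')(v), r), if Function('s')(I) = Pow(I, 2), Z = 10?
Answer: 10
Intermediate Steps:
Function('d')(h, V) = Add(3, Mul(V, h)) (Function('d')(h, V) = Add(Mul(V, h), 3) = Add(3, Mul(V, h)))
v = Mul(Rational(-1, 2), Pow(2, Rational(1, 2))) (v = Mul(Rational(-1, 2), Pow(Add(Add(3, Mul(0, -1)), -1), Rational(1, 2))) = Mul(Rational(-1, 2), Pow(Add(Add(3, 0), -1), Rational(1, 2))) = Mul(Rational(-1, 2), Pow(Add(3, -1), Rational(1, 2))) = Mul(Rational(-1, 2), Pow(2, Rational(1, 2))) ≈ -0.70711)
Function('Q')(C) = Mul(Rational(-1, 5), Pow(C, 2)) (Function('Q')(C) = Mul(Rational(-1, 5), Mul(C, C)) = Mul(Rational(-1, 5), Pow(C, 2)))
r = -100 (r = Mul(-1, Pow(10, 2)) = Mul(-1, 100) = -100)
Mul(Function('Q')(v), r) = Mul(Mul(Rational(-1, 5), Pow(Mul(Rational(-1, 2), Pow(2, Rational(1, 2))), 2)), -100) = Mul(Mul(Rational(-1, 5), Rational(1, 2)), -100) = Mul(Rational(-1, 10), -100) = 10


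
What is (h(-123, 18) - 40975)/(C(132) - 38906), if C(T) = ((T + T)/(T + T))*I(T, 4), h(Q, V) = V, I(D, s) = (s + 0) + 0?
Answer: 40957/38902 ≈ 1.0528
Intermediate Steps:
I(D, s) = s (I(D, s) = s + 0 = s)
C(T) = 4 (C(T) = ((T + T)/(T + T))*4 = ((2*T)/((2*T)))*4 = ((2*T)*(1/(2*T)))*4 = 1*4 = 4)
(h(-123, 18) - 40975)/(C(132) - 38906) = (18 - 40975)/(4 - 38906) = -40957/(-38902) = -40957*(-1/38902) = 40957/38902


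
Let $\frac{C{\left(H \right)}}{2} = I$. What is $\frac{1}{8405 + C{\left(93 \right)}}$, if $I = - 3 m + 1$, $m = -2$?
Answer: $\frac{1}{8419} \approx 0.00011878$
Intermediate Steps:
$I = 7$ ($I = \left(-3\right) \left(-2\right) + 1 = 6 + 1 = 7$)
$C{\left(H \right)} = 14$ ($C{\left(H \right)} = 2 \cdot 7 = 14$)
$\frac{1}{8405 + C{\left(93 \right)}} = \frac{1}{8405 + 14} = \frac{1}{8419}$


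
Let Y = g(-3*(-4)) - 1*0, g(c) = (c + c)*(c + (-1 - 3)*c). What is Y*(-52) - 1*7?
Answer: 44921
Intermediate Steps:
g(c) = -6*c² (g(c) = (2*c)*(c - 4*c) = (2*c)*(-3*c) = -6*c²)
Y = -864 (Y = -6*(-3*(-4))² - 1*0 = -6*12² + 0 = -6*144 + 0 = -864 + 0 = -864)
Y*(-52) - 1*7 = -864*(-52) - 1*7 = 44928 - 7 = 44921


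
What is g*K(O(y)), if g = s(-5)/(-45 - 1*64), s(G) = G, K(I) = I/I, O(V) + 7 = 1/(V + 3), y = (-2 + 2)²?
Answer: 5/109 ≈ 0.045872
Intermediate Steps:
y = 0 (y = 0² = 0)
O(V) = -7 + 1/(3 + V) (O(V) = -7 + 1/(V + 3) = -7 + 1/(3 + V))
K(I) = 1
g = 5/109 (g = -5/(-45 - 1*64) = -5/(-45 - 64) = -5/(-109) = -5*(-1/109) = 5/109 ≈ 0.045872)
g*K(O(y)) = (5/109)*1 = 5/109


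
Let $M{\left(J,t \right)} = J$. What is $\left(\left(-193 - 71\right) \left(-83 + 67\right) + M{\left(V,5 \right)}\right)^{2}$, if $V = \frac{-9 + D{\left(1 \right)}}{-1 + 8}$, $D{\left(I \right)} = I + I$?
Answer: $17833729$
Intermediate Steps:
$D{\left(I \right)} = 2 I$
$V = -1$ ($V = \frac{-9 + 2 \cdot 1}{-1 + 8} = \frac{-9 + 2}{7} = \left(-7\right) \frac{1}{7} = -1$)
$\left(\left(-193 - 71\right) \left(-83 + 67\right) + M{\left(V,5 \right)}\right)^{2} = \left(\left(-193 - 71\right) \left(-83 + 67\right) - 1\right)^{2} = \left(\left(-264\right) \left(-16\right) - 1\right)^{2} = \left(4224 - 1\right)^{2} = 4223^{2} = 17833729$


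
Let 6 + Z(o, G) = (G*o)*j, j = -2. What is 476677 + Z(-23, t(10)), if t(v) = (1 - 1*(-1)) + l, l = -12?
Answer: 476211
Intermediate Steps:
t(v) = -10 (t(v) = (1 - 1*(-1)) - 12 = (1 + 1) - 12 = 2 - 12 = -10)
Z(o, G) = -6 - 2*G*o (Z(o, G) = -6 + (G*o)*(-2) = -6 - 2*G*o)
476677 + Z(-23, t(10)) = 476677 + (-6 - 2*(-10)*(-23)) = 476677 + (-6 - 460) = 476677 - 466 = 476211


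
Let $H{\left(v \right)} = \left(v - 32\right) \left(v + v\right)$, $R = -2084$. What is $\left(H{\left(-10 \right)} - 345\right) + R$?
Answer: $-1589$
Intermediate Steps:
$H{\left(v \right)} = 2 v \left(-32 + v\right)$ ($H{\left(v \right)} = \left(-32 + v\right) 2 v = 2 v \left(-32 + v\right)$)
$\left(H{\left(-10 \right)} - 345\right) + R = \left(2 \left(-10\right) \left(-32 - 10\right) - 345\right) - 2084 = \left(2 \left(-10\right) \left(-42\right) - 345\right) - 2084 = \left(840 - 345\right) - 2084 = 495 - 2084 = -1589$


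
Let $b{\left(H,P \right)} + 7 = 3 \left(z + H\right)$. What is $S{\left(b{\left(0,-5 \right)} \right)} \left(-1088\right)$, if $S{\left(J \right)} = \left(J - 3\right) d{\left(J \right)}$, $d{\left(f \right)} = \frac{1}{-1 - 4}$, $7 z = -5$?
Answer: $- \frac{18496}{7} \approx -2642.3$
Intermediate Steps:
$z = - \frac{5}{7}$ ($z = \frac{1}{7} \left(-5\right) = - \frac{5}{7} \approx -0.71429$)
$b{\left(H,P \right)} = - \frac{64}{7} + 3 H$ ($b{\left(H,P \right)} = -7 + 3 \left(- \frac{5}{7} + H\right) = -7 + \left(- \frac{15}{7} + 3 H\right) = - \frac{64}{7} + 3 H$)
$d{\left(f \right)} = - \frac{1}{5}$ ($d{\left(f \right)} = \frac{1}{-5} = - \frac{1}{5}$)
$S{\left(J \right)} = \frac{3}{5} - \frac{J}{5}$ ($S{\left(J \right)} = \left(J - 3\right) \left(- \frac{1}{5}\right) = \left(-3 + J\right) \left(- \frac{1}{5}\right) = \frac{3}{5} - \frac{J}{5}$)
$S{\left(b{\left(0,-5 \right)} \right)} \left(-1088\right) = \left(\frac{3}{5} - \frac{- \frac{64}{7} + 3 \cdot 0}{5}\right) \left(-1088\right) = \left(\frac{3}{5} - \frac{- \frac{64}{7} + 0}{5}\right) \left(-1088\right) = \left(\frac{3}{5} - - \frac{64}{35}\right) \left(-1088\right) = \left(\frac{3}{5} + \frac{64}{35}\right) \left(-1088\right) = \frac{17}{7} \left(-1088\right) = - \frac{18496}{7}$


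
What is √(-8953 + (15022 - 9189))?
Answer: 4*I*√195 ≈ 55.857*I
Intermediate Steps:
√(-8953 + (15022 - 9189)) = √(-8953 + 5833) = √(-3120) = 4*I*√195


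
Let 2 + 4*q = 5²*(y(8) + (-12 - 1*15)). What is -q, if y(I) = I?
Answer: 477/4 ≈ 119.25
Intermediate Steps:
q = -477/4 (q = -½ + (5²*(8 + (-12 - 1*15)))/4 = -½ + (25*(8 + (-12 - 15)))/4 = -½ + (25*(8 - 27))/4 = -½ + (25*(-19))/4 = -½ + (¼)*(-475) = -½ - 475/4 = -477/4 ≈ -119.25)
-q = -1*(-477/4) = 477/4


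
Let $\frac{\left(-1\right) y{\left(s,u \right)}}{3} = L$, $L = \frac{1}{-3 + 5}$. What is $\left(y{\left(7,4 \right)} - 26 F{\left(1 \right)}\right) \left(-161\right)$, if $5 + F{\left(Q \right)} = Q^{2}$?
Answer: $- \frac{33005}{2} \approx -16503.0$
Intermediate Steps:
$L = \frac{1}{2} \approx 0.5$
$y{\left(s,u \right)} = - \frac{3}{2}$ ($y{\left(s,u \right)} = \left(-3\right) \frac{1}{2} = - \frac{3}{2}$)
$F{\left(Q \right)} = -5 + Q^{2}$
$\left(y{\left(7,4 \right)} - 26 F{\left(1 \right)}\right) \left(-161\right) = \left(- \frac{3}{2} - 26 \left(-5 + 1^{2}\right)\right) \left(-161\right) = \left(- \frac{3}{2} - 26 \left(-5 + 1\right)\right) \left(-161\right) = \left(- \frac{3}{2} - -104\right) \left(-161\right) = \left(- \frac{3}{2} + 104\right) \left(-161\right) = \frac{205}{2} \left(-161\right) = - \frac{33005}{2}$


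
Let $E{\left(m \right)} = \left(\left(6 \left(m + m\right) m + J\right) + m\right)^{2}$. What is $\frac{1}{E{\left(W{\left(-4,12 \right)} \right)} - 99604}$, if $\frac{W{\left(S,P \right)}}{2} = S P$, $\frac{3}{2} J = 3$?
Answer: $\frac{1}{12209708400} \approx 8.1902 \cdot 10^{-11}$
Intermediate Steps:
$J = 2$ ($J = \frac{2}{3} \cdot 3 = 2$)
$W{\left(S,P \right)} = 2 P S$ ($W{\left(S,P \right)} = 2 S P = 2 P S$)
$E{\left(m \right)} = \left(2 + m + 12 m^{2}\right)^{2}$ ($E{\left(m \right)} = \left(\left(6 \left(m + m\right) m + 2\right) + m\right)^{2} = \left(\left(6 \cdot 2 m m + 2\right) + m\right)^{2} = \left(\left(12 m m + 2\right) + m\right)^{2} = \left(\left(12 m^{2} + 2\right) + m\right)^{2} = \left(\left(2 + 12 m^{2}\right) + m\right)^{2} = \left(2 + m + 12 m^{2}\right)^{2}$)
$\frac{1}{E{\left(W{\left(-4,12 \right)} \right)} - 99604} = \frac{1}{\left(2 + 2 \cdot 12 \left(-4\right) + 12 \left(2 \cdot 12 \left(-4\right)\right)^{2}\right)^{2} - 99604} = \frac{1}{\left(2 - 96 + 12 \left(-96\right)^{2}\right)^{2} - 99604} = \frac{1}{\left(2 - 96 + 12 \cdot 9216\right)^{2} - 99604} = \frac{1}{\left(2 - 96 + 110592\right)^{2} - 99604} = \frac{1}{110498^{2} - 99604} = \frac{1}{12209808004 - 99604} = \frac{1}{12209708400}$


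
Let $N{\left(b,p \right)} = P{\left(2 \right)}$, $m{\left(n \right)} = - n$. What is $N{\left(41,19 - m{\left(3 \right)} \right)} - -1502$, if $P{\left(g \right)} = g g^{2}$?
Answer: $1510$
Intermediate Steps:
$P{\left(g \right)} = g^{3}$
$N{\left(b,p \right)} = 8$ ($N{\left(b,p \right)} = 2^{3} = 8$)
$N{\left(41,19 - m{\left(3 \right)} \right)} - -1502 = 8 - -1502 = 8 + 1502 = 1510$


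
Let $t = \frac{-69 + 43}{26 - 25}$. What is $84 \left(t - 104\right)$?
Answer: $-10920$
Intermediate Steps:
$t = -26$ ($t = - \frac{26}{1} = \left(-26\right) 1 = -26$)
$84 \left(t - 104\right) = 84 \left(-26 - 104\right) = 84 \left(-130\right) = -10920$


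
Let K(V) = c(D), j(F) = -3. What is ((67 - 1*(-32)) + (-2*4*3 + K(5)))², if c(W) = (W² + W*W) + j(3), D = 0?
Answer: 5184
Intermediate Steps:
c(W) = -3 + 2*W² (c(W) = (W² + W*W) - 3 = (W² + W²) - 3 = 2*W² - 3 = -3 + 2*W²)
K(V) = -3 (K(V) = -3 + 2*0² = -3 + 2*0 = -3 + 0 = -3)
((67 - 1*(-32)) + (-2*4*3 + K(5)))² = ((67 - 1*(-32)) + (-2*4*3 - 3))² = ((67 + 32) + (-1*8*3 - 3))² = (99 + (-8*3 - 3))² = (99 + (-24 - 3))² = (99 - 27)² = 72² = 5184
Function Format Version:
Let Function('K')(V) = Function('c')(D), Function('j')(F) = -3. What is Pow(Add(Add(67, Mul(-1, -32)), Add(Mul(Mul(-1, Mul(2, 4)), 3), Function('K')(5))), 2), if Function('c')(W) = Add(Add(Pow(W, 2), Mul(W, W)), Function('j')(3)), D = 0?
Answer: 5184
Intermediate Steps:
Function('c')(W) = Add(-3, Mul(2, Pow(W, 2))) (Function('c')(W) = Add(Add(Pow(W, 2), Mul(W, W)), -3) = Add(Add(Pow(W, 2), Pow(W, 2)), -3) = Add(Mul(2, Pow(W, 2)), -3) = Add(-3, Mul(2, Pow(W, 2))))
Function('K')(V) = -3 (Function('K')(V) = Add(-3, Mul(2, Pow(0, 2))) = Add(-3, Mul(2, 0)) = Add(-3, 0) = -3)
Pow(Add(Add(67, Mul(-1, -32)), Add(Mul(Mul(-1, Mul(2, 4)), 3), Function('K')(5))), 2) = Pow(Add(Add(67, Mul(-1, -32)), Add(Mul(Mul(-1, Mul(2, 4)), 3), -3)), 2) = Pow(Add(Add(67, 32), Add(Mul(Mul(-1, 8), 3), -3)), 2) = Pow(Add(99, Add(Mul(-8, 3), -3)), 2) = Pow(Add(99, Add(-24, -3)), 2) = Pow(Add(99, -27), 2) = Pow(72, 2) = 5184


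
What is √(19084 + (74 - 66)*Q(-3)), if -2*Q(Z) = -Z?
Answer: 8*√298 ≈ 138.10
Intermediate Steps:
Q(Z) = Z/2 (Q(Z) = -(-1)*Z/2 = Z/2)
√(19084 + (74 - 66)*Q(-3)) = √(19084 + (74 - 66)*((½)*(-3))) = √(19084 + 8*(-3/2)) = √(19084 - 12) = √19072 = 8*√298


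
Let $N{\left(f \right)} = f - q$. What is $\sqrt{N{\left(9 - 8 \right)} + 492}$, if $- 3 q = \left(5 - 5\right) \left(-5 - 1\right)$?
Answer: $\sqrt{493} \approx 22.204$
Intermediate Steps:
$q = 0$ ($q = - \frac{\left(5 - 5\right) \left(-5 - 1\right)}{3} = - \frac{0 \left(-6\right)}{3} = \left(- \frac{1}{3}\right) 0 = 0$)
$N{\left(f \right)} = f$ ($N{\left(f \right)} = f - 0 = f + 0 = f$)
$\sqrt{N{\left(9 - 8 \right)} + 492} = \sqrt{\left(9 - 8\right) + 492} = \sqrt{1 + 492} = \sqrt{493}$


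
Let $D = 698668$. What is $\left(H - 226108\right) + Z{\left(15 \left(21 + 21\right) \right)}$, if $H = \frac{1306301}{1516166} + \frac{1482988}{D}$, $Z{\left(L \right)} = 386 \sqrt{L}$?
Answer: $- \frac{3151477495131853}{13938114038} + 1158 \sqrt{70} \approx -2.1642 \cdot 10^{5}$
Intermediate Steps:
$H = \frac{41593772251}{13938114038}$ ($H = \frac{1306301}{1516166} + \frac{1482988}{698668} = 1306301 \cdot \frac{1}{1516166} + 1482988 \cdot \frac{1}{698668} = \frac{1306301}{1516166} + \frac{19513}{9193} = \frac{41593772251}{13938114038} \approx 2.9842$)
$\left(H - 226108\right) + Z{\left(15 \left(21 + 21\right) \right)} = \left(\frac{41593772251}{13938114038} - 226108\right) + 386 \sqrt{15 \left(21 + 21\right)} = - \frac{3151477495131853}{13938114038} + 386 \sqrt{15 \cdot 42} = - \frac{3151477495131853}{13938114038} + 386 \sqrt{630} = - \frac{3151477495131853}{13938114038} + 386 \cdot 3 \sqrt{70} = - \frac{3151477495131853}{13938114038} + 1158 \sqrt{70}$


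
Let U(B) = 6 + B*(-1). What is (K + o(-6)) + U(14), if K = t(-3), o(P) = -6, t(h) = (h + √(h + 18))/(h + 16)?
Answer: -185/13 + √15/13 ≈ -13.933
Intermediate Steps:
t(h) = (h + √(18 + h))/(16 + h)
K = -3/13 + √15/13 (K = (-3 + √(18 - 3))/(16 - 3) = (-3 + √15)/13 = -3/13 + √15/13 ≈ 0.067153)
U(B) = 6 - B
(K + o(-6)) + U(14) = ((-3/13 + √15/13) - 6) + (6 - 1*14) = (-81/13 + √15/13) + (6 - 14) = (-81/13 + √15/13) - 8 = -185/13 + √15/13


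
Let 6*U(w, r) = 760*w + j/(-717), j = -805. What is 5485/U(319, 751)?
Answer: 4719294/34766057 ≈ 0.13574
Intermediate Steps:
U(w, r) = 805/4302 + 380*w/3 (U(w, r) = (760*w - 805/(-717))/6 = (760*w - 805*(-1/717))/6 = (760*w + 805/717)/6 = (805/717 + 760*w)/6 = 805/4302 + 380*w/3)
5485/U(319, 751) = 5485/(805/4302 + (380/3)*319) = 5485/(805/4302 + 121220/3) = 5485/(173830285/4302) = 5485*(4302/173830285) = 4719294/34766057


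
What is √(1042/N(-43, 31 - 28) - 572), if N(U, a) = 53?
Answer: I*√1551522/53 ≈ 23.502*I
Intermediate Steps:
√(1042/N(-43, 31 - 28) - 572) = √(1042/53 - 572) = √(-29274/53) = I*√1551522/53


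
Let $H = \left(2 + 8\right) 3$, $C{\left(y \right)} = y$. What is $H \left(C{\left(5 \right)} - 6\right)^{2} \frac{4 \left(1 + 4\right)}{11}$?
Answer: $\frac{600}{11} \approx 54.545$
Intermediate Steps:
$H = 30$ ($H = 10 \cdot 3 = 30$)
$H \left(C{\left(5 \right)} - 6\right)^{2} \frac{4 \left(1 + 4\right)}{11} = 30 \left(5 - 6\right)^{2} \frac{4 \left(1 + 4\right)}{11} = 30 \left(-1\right)^{2} \cdot 4 \cdot 5 \cdot \frac{1}{11} = 30 \cdot 1 \cdot 20 \cdot \frac{1}{11} = 30 \cdot \frac{20}{11} = \frac{600}{11}$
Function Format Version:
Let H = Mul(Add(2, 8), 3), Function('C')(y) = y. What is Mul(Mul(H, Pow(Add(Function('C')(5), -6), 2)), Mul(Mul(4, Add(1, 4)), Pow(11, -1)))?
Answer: Rational(600, 11) ≈ 54.545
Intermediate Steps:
H = 30 (H = Mul(10, 3) = 30)
Mul(Mul(H, Pow(Add(Function('C')(5), -6), 2)), Mul(Mul(4, Add(1, 4)), Pow(11, -1))) = Mul(Mul(30, Pow(Add(5, -6), 2)), Mul(Mul(4, Add(1, 4)), Pow(11, -1))) = Mul(Mul(30, Pow(-1, 2)), Mul(Mul(4, 5), Rational(1, 11))) = Mul(Mul(30, 1), Mul(20, Rational(1, 11))) = Mul(30, Rational(20, 11)) = Rational(600, 11)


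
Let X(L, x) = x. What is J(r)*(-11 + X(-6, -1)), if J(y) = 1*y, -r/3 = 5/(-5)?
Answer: -36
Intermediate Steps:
r = 3 (r = -15/(-5) = -15*(-1)/5 = -3*(-1) = 3)
J(y) = y
J(r)*(-11 + X(-6, -1)) = 3*(-11 - 1) = 3*(-12) = -36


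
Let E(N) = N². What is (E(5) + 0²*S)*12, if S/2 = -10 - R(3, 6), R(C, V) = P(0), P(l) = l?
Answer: 300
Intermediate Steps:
R(C, V) = 0
S = -20 (S = 2*(-10 - 1*0) = 2*(-10 + 0) = 2*(-10) = -20)
(E(5) + 0²*S)*12 = (5² + 0²*(-20))*12 = (25 + 0*(-20))*12 = (25 + 0)*12 = 25*12 = 300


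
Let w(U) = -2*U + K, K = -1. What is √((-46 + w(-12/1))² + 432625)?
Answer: √433154 ≈ 658.14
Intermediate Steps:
w(U) = -1 - 2*U (w(U) = -2*U - 1 = -1 - 2*U)
√((-46 + w(-12/1))² + 432625) = √((-46 + (-1 - (-24)/1))² + 432625) = √((-46 + (-1 - (-24)))² + 432625) = √((-46 + (-1 - 2*(-12)))² + 432625) = √((-46 + (-1 + 24))² + 432625) = √((-46 + 23)² + 432625) = √((-23)² + 432625) = √(529 + 432625) = √433154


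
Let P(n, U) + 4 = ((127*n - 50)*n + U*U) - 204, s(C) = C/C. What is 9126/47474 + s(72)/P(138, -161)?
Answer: 11121884500/57856587537 ≈ 0.19223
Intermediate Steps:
s(C) = 1
P(n, U) = -208 + U² + n*(-50 + 127*n) (P(n, U) = -4 + (((127*n - 50)*n + U*U) - 204) = -4 + (((-50 + 127*n)*n + U²) - 204) = -4 + ((n*(-50 + 127*n) + U²) - 204) = -4 + ((U² + n*(-50 + 127*n)) - 204) = -4 + (-204 + U² + n*(-50 + 127*n)) = -208 + U² + n*(-50 + 127*n))
9126/47474 + s(72)/P(138, -161) = 9126/47474 + 1/(-208 + (-161)² - 50*138 + 127*138²) = 9126*(1/47474) + 1/(-208 + 25921 - 6900 + 127*19044) = 4563/23737 + 1/(-208 + 25921 - 6900 + 2418588) = 4563/23737 + 1/2437401 = 11121884500/57856587537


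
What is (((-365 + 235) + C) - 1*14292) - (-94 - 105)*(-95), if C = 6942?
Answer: -26385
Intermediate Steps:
(((-365 + 235) + C) - 1*14292) - (-94 - 105)*(-95) = (((-365 + 235) + 6942) - 1*14292) - (-94 - 105)*(-95) = ((-130 + 6942) - 14292) - (-199)*(-95) = (6812 - 14292) - 1*18905 = -7480 - 18905 = -26385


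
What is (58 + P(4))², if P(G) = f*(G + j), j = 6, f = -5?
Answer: 64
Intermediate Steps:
P(G) = -30 - 5*G (P(G) = -5*(G + 6) = -5*(6 + G) = -30 - 5*G)
(58 + P(4))² = (58 + (-30 - 5*4))² = (58 + (-30 - 20))² = (58 - 50)² = 8² = 64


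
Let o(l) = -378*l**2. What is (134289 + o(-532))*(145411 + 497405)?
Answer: -68684107292928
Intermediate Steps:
(134289 + o(-532))*(145411 + 497405) = (134289 - 378*(-532)**2)*(145411 + 497405) = (134289 - 378*283024)*642816 = (134289 - 106983072)*642816 = -106848783*642816 = -68684107292928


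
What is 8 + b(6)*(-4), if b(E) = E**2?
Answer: -136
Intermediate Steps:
8 + b(6)*(-4) = 8 + 6**2*(-4) = 8 + 36*(-4) = 8 - 144 = -136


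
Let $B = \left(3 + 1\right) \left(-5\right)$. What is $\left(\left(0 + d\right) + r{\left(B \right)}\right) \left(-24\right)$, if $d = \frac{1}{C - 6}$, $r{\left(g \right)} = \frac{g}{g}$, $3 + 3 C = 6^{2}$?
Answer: $- \frac{144}{5} \approx -28.8$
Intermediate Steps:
$C = 11$ ($C = -1 + \frac{6^{2}}{3} = -1 + \frac{1}{3} \cdot 36 = -1 + 12 = 11$)
$B = -20$ ($B = 4 \left(-5\right) = -20$)
$r{\left(g \right)} = 1$
$d = \frac{1}{5}$ ($d = \frac{1}{11 - 6} = \frac{1}{5} \approx 0.2$)
$\left(\left(0 + d\right) + r{\left(B \right)}\right) \left(-24\right) = \left(\left(0 + \frac{1}{5}\right) + 1\right) \left(-24\right) = \left(\frac{1}{5} + 1\right) \left(-24\right) = \frac{6}{5} \left(-24\right) = - \frac{144}{5}$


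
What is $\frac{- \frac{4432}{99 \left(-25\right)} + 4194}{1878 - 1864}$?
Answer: $\frac{5192291}{17325} \approx 299.7$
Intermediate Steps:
$\frac{- \frac{4432}{99 \left(-25\right)} + 4194}{1878 - 1864} = \frac{- \frac{4432}{-2475} + 4194}{14} = \left(\left(-4432\right) \left(- \frac{1}{2475}\right) + 4194\right) \frac{1}{14} = \left(\frac{4432}{2475} + 4194\right) \frac{1}{14} = \frac{10384582}{2475} \cdot \frac{1}{14} = \frac{5192291}{17325}$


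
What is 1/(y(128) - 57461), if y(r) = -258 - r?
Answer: -1/57847 ≈ -1.7287e-5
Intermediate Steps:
1/(y(128) - 57461) = 1/((-258 - 1*128) - 57461) = 1/((-258 - 128) - 57461) = 1/(-386 - 57461) = 1/(-57847) = -1/57847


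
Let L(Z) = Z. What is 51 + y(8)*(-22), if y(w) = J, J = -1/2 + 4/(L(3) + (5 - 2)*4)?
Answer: 842/15 ≈ 56.133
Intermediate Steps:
J = -7/30 (J = -1/2 + 4/(3 + (5 - 2)*4) = -1*1/2 + 4/(3 + 3*4) = -1/2 + 4/(3 + 12) = -1/2 + 4/15 = -7/30 ≈ -0.23333)
y(w) = -7/30
51 + y(8)*(-22) = 51 - 7/30*(-22) = 51 + 77/15 = 842/15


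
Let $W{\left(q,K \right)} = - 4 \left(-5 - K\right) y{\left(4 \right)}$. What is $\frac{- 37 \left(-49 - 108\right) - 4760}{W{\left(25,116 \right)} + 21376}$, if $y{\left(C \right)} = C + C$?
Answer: $\frac{1049}{25248} \approx 0.041548$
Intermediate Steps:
$y{\left(C \right)} = 2 C$
$W{\left(q,K \right)} = 160 + 32 K$ ($W{\left(q,K \right)} = - 4 \left(-5 - K\right) 2 \cdot 4 = \left(20 + 4 K\right) 8 = 160 + 32 K$)
$\frac{- 37 \left(-49 - 108\right) - 4760}{W{\left(25,116 \right)} + 21376} = \frac{- 37 \left(-49 - 108\right) - 4760}{\left(160 + 32 \cdot 116\right) + 21376} = \frac{\left(-37\right) \left(-157\right) - 4760}{\left(160 + 3712\right) + 21376} = \frac{5809 - 4760}{3872 + 21376} = \frac{1049}{25248}$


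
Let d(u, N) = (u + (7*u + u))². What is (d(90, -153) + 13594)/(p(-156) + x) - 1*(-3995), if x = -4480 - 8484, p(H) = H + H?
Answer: 26183963/6638 ≈ 3944.6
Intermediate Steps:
d(u, N) = 81*u² (d(u, N) = (u + 8*u)² = (9*u)² = 81*u²)
p(H) = 2*H
x = -12964
(d(90, -153) + 13594)/(p(-156) + x) - 1*(-3995) = (81*90² + 13594)/(2*(-156) - 12964) - 1*(-3995) = (81*8100 + 13594)/(-312 - 12964) + 3995 = (656100 + 13594)/(-13276) + 3995 = 669694*(-1/13276) + 3995 = -334847/6638 + 3995 = 26183963/6638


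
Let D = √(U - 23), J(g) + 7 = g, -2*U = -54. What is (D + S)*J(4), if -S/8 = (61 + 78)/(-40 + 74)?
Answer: 1566/17 ≈ 92.118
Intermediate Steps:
U = 27 (U = -½*(-54) = 27)
J(g) = -7 + g
S = -556/17 (S = -8*(61 + 78)/(-40 + 74) = -1112/34 = -8*139/34 = -556/17 ≈ -32.706)
D = 2 (D = √(27 - 23) = √4 = 2)
(D + S)*J(4) = (2 - 556/17)*(-7 + 4) = -522/17*(-3) = 1566/17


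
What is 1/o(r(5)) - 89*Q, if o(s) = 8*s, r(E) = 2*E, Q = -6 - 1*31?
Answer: 263441/80 ≈ 3293.0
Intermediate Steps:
Q = -37 (Q = -6 - 31 = -37)
1/o(r(5)) - 89*Q = 1/(8*(2*5)) - 89*(-37) = 1/(8*10) + 3293 = 1/80 + 3293 = 263441/80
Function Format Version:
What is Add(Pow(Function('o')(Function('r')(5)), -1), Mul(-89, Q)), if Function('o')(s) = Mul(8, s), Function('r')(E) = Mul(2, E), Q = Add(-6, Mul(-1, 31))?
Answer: Rational(263441, 80) ≈ 3293.0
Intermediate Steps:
Q = -37 (Q = Add(-6, -31) = -37)
Add(Pow(Function('o')(Function('r')(5)), -1), Mul(-89, Q)) = Add(Pow(Mul(8, Mul(2, 5)), -1), Mul(-89, -37)) = Add(Pow(Mul(8, 10), -1), 3293) = Add(Pow(80, -1), 3293) = Add(Rational(1, 80), 3293) = Rational(263441, 80)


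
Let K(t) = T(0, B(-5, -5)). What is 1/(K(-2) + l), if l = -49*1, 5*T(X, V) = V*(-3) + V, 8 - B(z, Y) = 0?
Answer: -5/261 ≈ -0.019157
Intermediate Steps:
B(z, Y) = 8 (B(z, Y) = 8 - 1*0 = 8 + 0 = 8)
T(X, V) = -2*V/5 (T(X, V) = (V*(-3) + V)/5 = (-3*V + V)/5 = (-2*V)/5 = -2*V/5)
K(t) = -16/5 (K(t) = -⅖*8 = -16/5)
l = -49
1/(K(-2) + l) = 1/(-16/5 - 49) = 1/(-261/5) = -5/261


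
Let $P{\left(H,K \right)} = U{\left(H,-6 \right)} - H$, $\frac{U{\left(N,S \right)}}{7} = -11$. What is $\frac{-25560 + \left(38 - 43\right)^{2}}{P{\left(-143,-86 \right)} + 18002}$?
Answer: $- \frac{25535}{18068} \approx -1.4133$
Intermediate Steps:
$U{\left(N,S \right)} = -77$ ($U{\left(N,S \right)} = 7 \left(-11\right) = -77$)
$P{\left(H,K \right)} = -77 - H$
$\frac{-25560 + \left(38 - 43\right)^{2}}{P{\left(-143,-86 \right)} + 18002} = \frac{-25560 + \left(38 - 43\right)^{2}}{\left(-77 - -143\right) + 18002} = \frac{-25560 + \left(-5\right)^{2}}{\left(-77 + 143\right) + 18002} = \frac{-25560 + 25}{66 + 18002} = - \frac{25535}{18068}$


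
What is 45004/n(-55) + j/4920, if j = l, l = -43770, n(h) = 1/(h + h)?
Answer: -811873619/164 ≈ -4.9504e+6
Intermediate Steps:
n(h) = 1/(2*h)
j = -43770
45004/n(-55) + j/4920 = 45004/(((½)/(-55))) - 43770/4920 = 45004/(((½)*(-1/55))) - 43770*1/4920 = 45004/(-1/110) - 1459/164 = 45004*(-110) - 1459/164 = -4950440 - 1459/164 = -811873619/164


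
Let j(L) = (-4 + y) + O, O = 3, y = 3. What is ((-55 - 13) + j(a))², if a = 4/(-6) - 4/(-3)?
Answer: 4356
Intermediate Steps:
a = ⅔ (a = 4*(-⅙) - 4*(-⅓) = -⅔ + 4/3 = ⅔ ≈ 0.66667)
j(L) = 2 (j(L) = (-4 + 3) + 3 = -1 + 3 = 2)
((-55 - 13) + j(a))² = ((-55 - 13) + 2)² = (-68 + 2)² = (-66)² = 4356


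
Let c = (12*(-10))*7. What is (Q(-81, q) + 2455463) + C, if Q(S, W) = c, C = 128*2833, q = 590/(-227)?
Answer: 2817247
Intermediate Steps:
q = -590/227 (q = 590*(-1/227) = -590/227 ≈ -2.5991)
C = 362624
c = -840 (c = -120*7 = -840)
Q(S, W) = -840
(Q(-81, q) + 2455463) + C = (-840 + 2455463) + 362624 = 2454623 + 362624 = 2817247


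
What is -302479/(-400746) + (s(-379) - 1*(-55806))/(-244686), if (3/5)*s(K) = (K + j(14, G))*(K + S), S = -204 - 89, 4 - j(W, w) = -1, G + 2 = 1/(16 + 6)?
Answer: -19369356527/16342822626 ≈ -1.1852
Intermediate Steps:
G = -43/22 (G = -2 + 1/(16 + 6) = -2 + 1/22 = -43/22 ≈ -1.9545)
j(W, w) = 5 (j(W, w) = 4 - 1*(-1) = 4 + 1 = 5)
S = -293
s(K) = 5*(-293 + K)*(5 + K)/3 (s(K) = 5*((K + 5)*(K - 293))/3 = 5*((5 + K)*(-293 + K))/3 = 5*((-293 + K)*(5 + K))/3 = 5*(-293 + K)*(5 + K)/3)
-302479/(-400746) + (s(-379) - 1*(-55806))/(-244686) = -302479/(-400746) + ((-7325/3 - 480*(-379) + (5/3)*(-379)²) - 1*(-55806))/(-244686) = -302479*(-1/400746) + ((-7325/3 + 181920 + (5/3)*143641) + 55806)*(-1/244686) = 302479/400746 + ((-7325/3 + 181920 + 718205/3) + 55806)*(-1/244686) = 302479/400746 + (418880 + 55806)*(-1/244686) = 302479/400746 + 474686*(-1/244686) = 302479/400746 - 237343/122343 = -19369356527/16342822626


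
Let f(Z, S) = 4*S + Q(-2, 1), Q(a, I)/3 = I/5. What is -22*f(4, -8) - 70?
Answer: 3104/5 ≈ 620.80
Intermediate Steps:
Q(a, I) = 3*I/5 (Q(a, I) = 3*(I/5) = 3*I/5)
f(Z, S) = ⅗ + 4*S (f(Z, S) = 4*S + (⅗)*1 = 4*S + ⅗ = ⅗ + 4*S)
-22*f(4, -8) - 70 = -22*(⅗ + 4*(-8)) - 70 = -22*(⅗ - 32) - 70 = -22*(-157/5) - 70 = 3454/5 - 70 = 3104/5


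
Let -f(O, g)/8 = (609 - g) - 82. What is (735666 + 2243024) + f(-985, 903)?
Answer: 2981698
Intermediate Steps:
f(O, g) = -4216 + 8*g (f(O, g) = -8*((609 - g) - 82) = -8*(527 - g) = -4216 + 8*g)
(735666 + 2243024) + f(-985, 903) = (735666 + 2243024) + (-4216 + 8*903) = 2978690 + (-4216 + 7224) = 2978690 + 3008 = 2981698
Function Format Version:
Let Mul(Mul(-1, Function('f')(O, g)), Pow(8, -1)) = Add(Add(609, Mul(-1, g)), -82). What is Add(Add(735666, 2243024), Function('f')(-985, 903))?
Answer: 2981698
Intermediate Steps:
Function('f')(O, g) = Add(-4216, Mul(8, g)) (Function('f')(O, g) = Mul(-8, Add(Add(609, Mul(-1, g)), -82)) = Mul(-8, Add(527, Mul(-1, g))) = Add(-4216, Mul(8, g)))
Add(Add(735666, 2243024), Function('f')(-985, 903)) = Add(Add(735666, 2243024), Add(-4216, Mul(8, 903))) = Add(2978690, Add(-4216, 7224)) = Add(2978690, 3008) = 2981698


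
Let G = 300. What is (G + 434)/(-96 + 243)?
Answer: 734/147 ≈ 4.9932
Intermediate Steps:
(G + 434)/(-96 + 243) = (300 + 434)/(-96 + 243) = 734/147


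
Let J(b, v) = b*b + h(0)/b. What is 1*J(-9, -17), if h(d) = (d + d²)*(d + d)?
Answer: 81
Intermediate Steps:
h(d) = 2*d*(d + d²) (h(d) = (d + d²)*(2*d) = 2*d*(d + d²))
J(b, v) = b² (J(b, v) = b*b + (2*0²*(1 + 0))/b = b² + (2*0*1)/b = b² + 0/b = b² + 0 = b²)
1*J(-9, -17) = 1*(-9)² = 1*81 = 81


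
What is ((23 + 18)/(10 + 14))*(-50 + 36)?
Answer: -287/12 ≈ -23.917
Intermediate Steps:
((23 + 18)/(10 + 14))*(-50 + 36) = (41/24)*(-14) = -287/12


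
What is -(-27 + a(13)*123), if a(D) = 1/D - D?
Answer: 21015/13 ≈ 1616.5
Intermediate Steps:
-(-27 + a(13)*123) = -(-27 + (1/13 - 1*13)*123) = -(-27 + (1/13 - 13)*123) = -(-27 - 168/13*123) = -(-27 - 20664/13) = -1*(-21015/13) = 21015/13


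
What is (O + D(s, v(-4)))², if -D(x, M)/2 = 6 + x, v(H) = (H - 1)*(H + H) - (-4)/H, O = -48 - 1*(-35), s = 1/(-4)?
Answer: 2401/4 ≈ 600.25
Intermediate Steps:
s = -¼ ≈ -0.25000
O = -13 (O = -48 + 35 = -13)
v(H) = 4/H + 2*H*(-1 + H) (v(H) = (-1 + H)*(2*H) + 4/H = 2*H*(-1 + H) + 4/H = 4/H + 2*H*(-1 + H))
D(x, M) = -12 - 2*x (D(x, M) = -2*(6 + x) = -12 - 2*x)
(O + D(s, v(-4)))² = (-13 + (-12 - 2*(-¼)))² = (-13 + (-12 + ½))² = (-13 - 23/2)² = (-49/2)² = 2401/4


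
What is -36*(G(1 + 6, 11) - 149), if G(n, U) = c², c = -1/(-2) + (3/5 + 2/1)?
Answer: 125451/25 ≈ 5018.0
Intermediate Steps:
c = 31/10 (c = -1*(-½) + (3*(⅕) + 2*1) = ½ + (⅗ + 2) = ½ + 13/5 = 31/10 ≈ 3.1000)
G(n, U) = 961/100 (G(n, U) = (31/10)² = 961/100)
-36*(G(1 + 6, 11) - 149) = -36*(961/100 - 149) = -36*(-13939/100) = 125451/25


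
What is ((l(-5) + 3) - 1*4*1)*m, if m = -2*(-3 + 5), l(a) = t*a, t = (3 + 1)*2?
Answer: 164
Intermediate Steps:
t = 8 (t = 4*2 = 8)
l(a) = 8*a
m = -4 (m = -2*2 = -4)
((l(-5) + 3) - 1*4*1)*m = ((8*(-5) + 3) - 1*4*1)*(-4) = ((-40 + 3) - 4*1)*(-4) = (-37 - 4)*(-4) = -41*(-4) = 164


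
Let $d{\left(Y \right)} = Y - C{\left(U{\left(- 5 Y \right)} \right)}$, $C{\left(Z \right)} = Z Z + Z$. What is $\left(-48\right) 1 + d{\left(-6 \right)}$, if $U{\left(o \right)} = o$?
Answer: $-984$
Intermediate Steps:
$C{\left(Z \right)} = Z + Z^{2}$ ($C{\left(Z \right)} = Z^{2} + Z = Z + Z^{2}$)
$d{\left(Y \right)} = Y + 5 Y \left(1 - 5 Y\right)$ ($d{\left(Y \right)} = Y - - 5 Y \left(1 - 5 Y\right) = Y + 5 Y \left(1 - 5 Y\right)$)
$\left(-48\right) 1 + d{\left(-6 \right)} = \left(-48\right) 1 - 6 \left(6 - -150\right) = -48 - 6 \left(6 + 150\right) = -48 - 936 = -984$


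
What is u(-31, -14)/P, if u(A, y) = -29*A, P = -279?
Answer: -29/9 ≈ -3.2222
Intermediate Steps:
u(-31, -14)/P = -29*(-31)/(-279) = 899*(-1/279) = -29/9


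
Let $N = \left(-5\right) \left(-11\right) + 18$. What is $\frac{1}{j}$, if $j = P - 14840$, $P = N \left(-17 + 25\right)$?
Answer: $- \frac{1}{14256} \approx -7.0146 \cdot 10^{-5}$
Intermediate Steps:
$N = 73$ ($N = 55 + 18 = 73$)
$P = 584$ ($P = 73 \left(-17 + 25\right) = 73 \cdot 8 = 584$)
$j = -14256$ ($j = 584 - 14840 = -14256$)
$\frac{1}{j} = \frac{1}{-14256} = - \frac{1}{14256}$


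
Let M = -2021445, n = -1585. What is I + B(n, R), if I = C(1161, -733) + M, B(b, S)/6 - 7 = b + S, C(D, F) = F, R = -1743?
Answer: -2042104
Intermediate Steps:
B(b, S) = 42 + 6*S + 6*b (B(b, S) = 42 + 6*(b + S) = 42 + 6*(S + b) = 42 + (6*S + 6*b) = 42 + 6*S + 6*b)
I = -2022178 (I = -733 - 2021445 = -2022178)
I + B(n, R) = -2022178 + (42 + 6*(-1743) + 6*(-1585)) = -2022178 + (42 - 10458 - 9510) = -2022178 - 19926 = -2042104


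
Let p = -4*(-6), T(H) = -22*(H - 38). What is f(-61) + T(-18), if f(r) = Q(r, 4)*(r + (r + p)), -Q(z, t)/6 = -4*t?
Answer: -8176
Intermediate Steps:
T(H) = 836 - 22*H (T(H) = -22*(-38 + H) = 836 - 22*H)
p = 24
Q(z, t) = 24*t (Q(z, t) = -(-24)*t = 24*t)
f(r) = 2304 + 192*r (f(r) = (24*4)*(r + (r + 24)) = 96*(r + (24 + r)) = 96*(24 + 2*r) = 2304 + 192*r)
f(-61) + T(-18) = (2304 + 192*(-61)) + (836 - 22*(-18)) = (2304 - 11712) + (836 + 396) = -9408 + 1232 = -8176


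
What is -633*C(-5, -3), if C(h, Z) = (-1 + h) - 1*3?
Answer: 5697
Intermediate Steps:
C(h, Z) = -4 + h (C(h, Z) = (-1 + h) - 3 = -4 + h)
-633*C(-5, -3) = -633*(-4 - 5) = -633*(-9) = 5697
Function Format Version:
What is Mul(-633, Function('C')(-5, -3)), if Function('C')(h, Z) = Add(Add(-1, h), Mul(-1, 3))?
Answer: 5697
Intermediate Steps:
Function('C')(h, Z) = Add(-4, h) (Function('C')(h, Z) = Add(Add(-1, h), -3) = Add(-4, h))
Mul(-633, Function('C')(-5, -3)) = Mul(-633, Add(-4, -5)) = Mul(-633, -9) = 5697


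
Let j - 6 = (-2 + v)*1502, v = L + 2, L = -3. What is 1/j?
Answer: -1/4500 ≈ -0.00022222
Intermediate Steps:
v = -1 (v = -3 + 2 = -1)
j = -4500 (j = 6 + (-2 - 1)*1502 = 6 - 3*1502 = 6 - 4506 = -4500)
1/j = 1/(-4500) = -1/4500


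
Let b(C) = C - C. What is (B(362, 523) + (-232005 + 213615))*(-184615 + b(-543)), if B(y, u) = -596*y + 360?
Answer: 43159663930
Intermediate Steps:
b(C) = 0
B(y, u) = 360 - 596*y
(B(362, 523) + (-232005 + 213615))*(-184615 + b(-543)) = ((360 - 596*362) + (-232005 + 213615))*(-184615 + 0) = ((360 - 215752) - 18390)*(-184615) = (-215392 - 18390)*(-184615) = -233782*(-184615) = 43159663930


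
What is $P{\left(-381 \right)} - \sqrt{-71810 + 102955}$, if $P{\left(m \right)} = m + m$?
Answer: $-762 - \sqrt{31145} \approx -938.48$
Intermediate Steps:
$P{\left(m \right)} = 2 m$
$P{\left(-381 \right)} - \sqrt{-71810 + 102955} = 2 \left(-381\right) - \sqrt{-71810 + 102955} = -762 - \sqrt{31145}$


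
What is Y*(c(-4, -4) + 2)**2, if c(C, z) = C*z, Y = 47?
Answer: 15228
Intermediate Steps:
Y*(c(-4, -4) + 2)**2 = 47*(-4*(-4) + 2)**2 = 47*(16 + 2)**2 = 47*18**2 = 47*324 = 15228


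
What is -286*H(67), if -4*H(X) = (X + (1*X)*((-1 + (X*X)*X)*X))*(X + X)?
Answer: 12935506282985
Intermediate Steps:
H(X) = -X*(X + X**2*(-1 + X**3))/2 (H(X) = -(X + (1*X)*((-1 + (X*X)*X)*X))*(X + X)/4 = -(X + X*((-1 + X**2*X)*X))*2*X/4 = -(X + X*((-1 + X**3)*X))*2*X/4 = -(X + X*(X*(-1 + X**3)))*2*X/4 = -(X + X**2*(-1 + X**3))*2*X/4 = -X*(X + X**2*(-1 + X**3))/2)
-286*H(67) = -143*67**2*(-1 + 67 - 1*67**4) = -143*4489*(-1 + 67 - 1*20151121) = -143*4489*(-1 + 67 - 20151121) = -143*4489*(-20151055) = -286*(-90458085895/2) = 12935506282985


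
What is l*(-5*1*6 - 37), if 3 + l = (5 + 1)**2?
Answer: -2211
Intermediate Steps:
l = 33 (l = -3 + (5 + 1)**2 = -3 + 6**2 = -3 + 36 = 33)
l*(-5*1*6 - 37) = 33*(-5*1*6 - 37) = 33*(-5*6 - 37) = 33*(-30 - 37) = 33*(-67) = -2211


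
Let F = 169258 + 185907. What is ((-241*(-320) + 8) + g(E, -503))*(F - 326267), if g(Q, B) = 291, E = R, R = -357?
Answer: 2237254262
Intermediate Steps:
E = -357
F = 355165
((-241*(-320) + 8) + g(E, -503))*(F - 326267) = ((-241*(-320) + 8) + 291)*(355165 - 326267) = ((77120 + 8) + 291)*28898 = (77128 + 291)*28898 = 77419*28898 = 2237254262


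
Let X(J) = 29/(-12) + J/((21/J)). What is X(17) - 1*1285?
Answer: -106987/84 ≈ -1273.7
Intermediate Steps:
X(J) = -29/12 + J²/21 (X(J) = 29*(-1/12) + J*(J/21) = -29/12 + J²/21)
X(17) - 1*1285 = (-29/12 + (1/21)*17²) - 1*1285 = (-29/12 + (1/21)*289) - 1285 = (-29/12 + 289/21) - 1285 = 953/84 - 1285 = -106987/84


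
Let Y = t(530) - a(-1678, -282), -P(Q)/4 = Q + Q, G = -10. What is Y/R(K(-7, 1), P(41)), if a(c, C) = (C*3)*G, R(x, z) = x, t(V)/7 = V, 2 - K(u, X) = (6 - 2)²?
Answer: 2375/7 ≈ 339.29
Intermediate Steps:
K(u, X) = -14 (K(u, X) = 2 - (6 - 2)² = 2 - 1*4² = 2 - 1*16 = 2 - 16 = -14)
t(V) = 7*V
P(Q) = -8*Q (P(Q) = -4*(Q + Q) = -8*Q)
a(c, C) = -30*C (a(c, C) = (C*3)*(-10) = (3*C)*(-10) = -30*C)
Y = -4750 (Y = 7*530 - (-30)*(-282) = 3710 - 1*8460 = 3710 - 8460 = -4750)
Y/R(K(-7, 1), P(41)) = -4750/(-14) = -4750*(-1/14) = 2375/7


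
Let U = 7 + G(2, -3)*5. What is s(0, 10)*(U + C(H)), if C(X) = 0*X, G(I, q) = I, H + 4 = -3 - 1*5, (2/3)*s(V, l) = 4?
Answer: 102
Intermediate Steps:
s(V, l) = 6 (s(V, l) = (3/2)*4 = 6)
H = -12 (H = -4 + (-3 - 1*5) = -4 + (-3 - 5) = -4 - 8 = -12)
U = 17 (U = 7 + 2*5 = 7 + 10 = 17)
C(X) = 0
s(0, 10)*(U + C(H)) = 6*(17 + 0) = 6*17 = 102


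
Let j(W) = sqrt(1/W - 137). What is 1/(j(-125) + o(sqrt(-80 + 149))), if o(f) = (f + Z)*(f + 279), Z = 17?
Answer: 25/(120300 + 7400*sqrt(69) + I*sqrt(85630)) ≈ 0.00013754 - 2.2142e-7*I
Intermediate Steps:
j(W) = sqrt(-137 + 1/W)
o(f) = (17 + f)*(279 + f) (o(f) = (f + 17)*(f + 279) = (17 + f)*(279 + f))
1/(j(-125) + o(sqrt(-80 + 149))) = 1/(sqrt(-137 + 1/(-125)) + (4743 + (sqrt(-80 + 149))**2 + 296*sqrt(-80 + 149))) = 1/(sqrt(-137 - 1/125) + (4743 + (sqrt(69))**2 + 296*sqrt(69))) = 1/(sqrt(-17126/125) + (4743 + 69 + 296*sqrt(69))) = 1/(I*sqrt(85630)/25 + (4812 + 296*sqrt(69))) = 1/(4812 + 296*sqrt(69) + I*sqrt(85630)/25)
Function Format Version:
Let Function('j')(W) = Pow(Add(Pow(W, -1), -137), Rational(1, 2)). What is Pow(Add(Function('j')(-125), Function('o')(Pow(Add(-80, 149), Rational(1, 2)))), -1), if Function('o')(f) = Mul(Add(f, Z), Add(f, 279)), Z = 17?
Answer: Mul(25, Pow(Add(120300, Mul(7400, Pow(69, Rational(1, 2))), Mul(I, Pow(85630, Rational(1, 2)))), -1)) ≈ Add(0.00013754, Mul(-2.2142e-7, I))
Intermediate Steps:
Function('j')(W) = Pow(Add(-137, Pow(W, -1)), Rational(1, 2))
Function('o')(f) = Mul(Add(17, f), Add(279, f)) (Function('o')(f) = Mul(Add(f, 17), Add(f, 279)) = Mul(Add(17, f), Add(279, f)))
Pow(Add(Function('j')(-125), Function('o')(Pow(Add(-80, 149), Rational(1, 2)))), -1) = Pow(Add(Pow(Add(-137, Pow(-125, -1)), Rational(1, 2)), Add(4743, Pow(Pow(Add(-80, 149), Rational(1, 2)), 2), Mul(296, Pow(Add(-80, 149), Rational(1, 2))))), -1) = Pow(Add(Pow(Add(-137, Rational(-1, 125)), Rational(1, 2)), Add(4743, Pow(Pow(69, Rational(1, 2)), 2), Mul(296, Pow(69, Rational(1, 2))))), -1) = Pow(Add(Pow(Rational(-17126, 125), Rational(1, 2)), Add(4743, 69, Mul(296, Pow(69, Rational(1, 2))))), -1) = Pow(Add(Mul(Rational(1, 25), I, Pow(85630, Rational(1, 2))), Add(4812, Mul(296, Pow(69, Rational(1, 2))))), -1) = Pow(Add(4812, Mul(296, Pow(69, Rational(1, 2))), Mul(Rational(1, 25), I, Pow(85630, Rational(1, 2)))), -1)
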